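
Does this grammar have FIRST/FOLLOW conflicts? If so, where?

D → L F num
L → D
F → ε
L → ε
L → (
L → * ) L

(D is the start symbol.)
A FIRST/FOLLOW conflict occurs when a non-terminal N has a nullable alternative N → β (β ⇒* ε) and another alternative N → α with FIRST(α) ∩ FOLLOW(N) ≠ ∅: on such a lookahead the parser cannot decide between expanding α and letting N vanish via β.

Nullable non-terminals: F, L.
FIRST sets used below: FIRST(D) = { '(', '*', 'num' }
F has a nullable alternative but only one production, so nothing to check.

L: nullable alternative(s) L → ε; FOLLOW(L) = { 'num' }
  L → D: FIRST \ {ε} = { '(', '*', 'num' } — overlaps FOLLOW(L) on { 'num' }: CONFLICT
  L → ε: FIRST \ {ε} = { } — this is the only nullable alternative, skip
  L → (: FIRST \ {ε} = { '(' } — disjoint from FOLLOW(L)
  L → * ) L: FIRST \ {ε} = { '*' } — disjoint from FOLLOW(L)

D has no nullable alternative, so no FIRST/FOLLOW check is needed there.

So the grammar has 1 FIRST/FOLLOW conflict (marked CONFLICT above).

Answer: Yes. L → D with FOLLOW(L) on { 'num' }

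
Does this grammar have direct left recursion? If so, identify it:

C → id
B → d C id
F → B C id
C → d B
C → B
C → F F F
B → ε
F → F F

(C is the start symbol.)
Yes, F is left-recursive

Direct left recursion occurs when N → N α for some non-terminal N (the right-hand side begins with the left-hand side itself).

C → id: starts with id
B → d C id: starts with d
F → B C id: starts with B
C → d B: starts with d
C → B: starts with B
C → F F F: starts with F
B → ε: starts with ε
F → F F: LEFT RECURSIVE (starts with F)

The grammar has direct left recursion on: F.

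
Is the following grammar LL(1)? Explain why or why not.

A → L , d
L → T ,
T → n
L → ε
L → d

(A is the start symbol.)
Relevant sets:
  FIRST(T) = { 'n' }
  FOLLOW(L) = { ',' }

For L:
  PREDICT(L → T ',') = { 'n' }
  PREDICT(L → ε) = { ',' }
  PREDICT(L → d) = { 'd' }
A, T have a single production, so nothing to check there.

All predict sets are disjoint. The grammar IS LL(1).

Answer: Yes, the grammar is LL(1).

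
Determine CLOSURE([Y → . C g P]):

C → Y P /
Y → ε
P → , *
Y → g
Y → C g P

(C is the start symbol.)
{ [C → . Y P /], [Y → . C g P], [Y → . g], [Y → .] }

Start with: [Y → . C g P]
  [Y → . C g P] has the dot before C: add [C → . Y P /]
  [C → . Y P /] has the dot before Y: add [Y → .], [Y → . g]
No further items can be added.

CLOSURE = { [C → . Y P /], [Y → . C g P], [Y → . g], [Y → .] }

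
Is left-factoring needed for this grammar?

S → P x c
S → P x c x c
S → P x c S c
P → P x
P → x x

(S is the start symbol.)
Left-factoring is needed when two productions for the same non-terminal
share a common prefix on the right-hand side.

Productions for S:
  S → P x c
  S → P x c x c
  S → P x c S c
Productions for P:
  P → P x
  P → x x

Found common prefix 'P x c' in productions for S

Answer: Yes, S has productions with common prefix 'P x c'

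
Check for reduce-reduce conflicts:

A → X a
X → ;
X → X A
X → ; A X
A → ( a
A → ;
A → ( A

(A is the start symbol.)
Yes — I2: [A → ; .] vs [X → ; .]

Augment with A' → A and build the canonical LR(0) collection (I0 = CLOSURE({[A' → . A]}), then GOTO on every symbol after a dot until no new states appear). It has 12 states:
  I0: { [A → . ( A], [A → . ( a], [A → . ;], [A → . X a], [A' → . A], [X → . ; A X], [X → . ;], [X → . X A] }  — shift
  I1: { [A → ( . A], [A → ( . a], [A → . ( A], [A → . ( a], [A → . ;], [A → . X a], [X → . ; A X], [X → . ;], [X → . X A] }  — shift
  I2: { [A → . ( A], [A → . ( a], [A → . ;], [A → . X a], [A → ; .], [X → . ; A X], [X → . ;], [X → . X A], [X → ; . A X], [X → ; .] }  — shift, 2 reduces
  I3: { [A' → A .] }  — accept
  I4: { [A → . ( A], [A → . ( a], [A → . ;], [A → . X a], [A → X . a], [X → . ; A X], [X → . ;], [X → . X A], [X → X . A] }  — shift
  I5: { [X → X A .] }  — reduce
  I6: { [A → X a .] }  — reduce
  I7: { [X → . ; A X], [X → . ;], [X → . X A], [X → ; A . X] }  — shift
  I8: { [A → . ( A], [A → . ( a], [A → . ;], [A → . X a], [X → . ; A X], [X → . ;], [X → . X A], [X → ; . A X], [X → ; .] }  — shift, reduce
  I9: { [A → . ( A], [A → . ( a], [A → . ;], [A → . X a], [X → . ; A X], [X → . ;], [X → . X A], [X → ; A X .], [X → X . A] }  — shift, reduce
  I10: { [A → ( A .] }  — reduce
  I11: { [A → ( a .] }  — reduce

I2 contains complete items [A → ; .], [X → ; .] — reduce-reduce conflict.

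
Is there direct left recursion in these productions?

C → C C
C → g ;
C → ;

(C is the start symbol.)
Direct left recursion occurs when N → N α for some non-terminal N (the right-hand side begins with the left-hand side itself).

C → C C: LEFT RECURSIVE (starts with C)
C → g ;: starts with g
C → ;: starts with ';'

The grammar has direct left recursion on: C.

Answer: Yes, C is left-recursive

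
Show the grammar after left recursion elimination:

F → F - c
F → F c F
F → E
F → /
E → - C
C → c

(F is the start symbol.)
F is directly left-recursive. The standard transformation for
  A → A α₁ | ... | A α_m | β₁ | ... | β_n
is
  A  → β₁ A' | ... | β_n A'
  A' → α₁ A' | ... | α_m A' | ε

F → E becomes F → E F'
F → / becomes F → / F'
F → F - c becomes F' → - c F'
F → F c F becomes F' → c F F'
Add F' → ε

Productions for other non-terminals are unchanged:
  E → - C
  C → c

Resulting grammar:
F → E F'
F → / F'
F' → - c F'
F' → c F F'
F' → ε
E → - C
C → c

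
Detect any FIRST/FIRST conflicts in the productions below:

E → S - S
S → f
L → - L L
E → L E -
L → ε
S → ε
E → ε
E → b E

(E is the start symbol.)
A FIRST/FIRST conflict occurs when two productions N → α and N → β for the same non-terminal have FIRST(α) ∩ FIRST(β) ≠ ∅ (with ε ∈ FIRST of a nullable right-hand side, so two nullable alternatives also conflict).

FIRST sets of the non-terminals at (or reachable through a nullable prefix from) the front of some alternative:
  FIRST(S) = { 'f', ε }
  FIRST(L) = { '-', ε }
  FIRST(E) = { '-', 'b', 'f', ε }

Productions for E:
  E → S - S: FIRST = { '-', 'f' }
  E → L E -: FIRST = { '-', 'b', 'f' }
  E → ε: FIRST = { ε }
  E → b E: FIRST = { 'b' }
Productions for S:
  S → f: FIRST = { 'f' }
  S → ε: FIRST = { ε }
Productions for L:
  L → - L L: FIRST = { '-' }
  L → ε: FIRST = { ε }

Conflict for E: E → S - S and E → L E -
  Overlap: { '-', 'f' }
Conflict for E: E → L E - and E → b E
  Overlap: { 'b' }

Answer: Yes. E → S '-' S / E → L E '-' on { '-', 'f' }; E → L E '-' / E → b E on { 'b' }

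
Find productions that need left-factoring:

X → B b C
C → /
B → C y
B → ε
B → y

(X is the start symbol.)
No, left-factoring is not needed

Left-factoring is needed when two productions for the same non-terminal
share a common prefix on the right-hand side.

Productions for B:
  B → C y
  B → ε
  B → y

No common prefixes found.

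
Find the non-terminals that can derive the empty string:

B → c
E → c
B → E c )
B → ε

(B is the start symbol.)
{ 'B' }

A non-terminal is nullable if it can derive ε (the empty string): either it has an ε-production, or it has a production whose right-hand side consists entirely of nullable non-terminals.

ε-productions: B → ε
So B is immediately nullable.
No further non-terminal can be added: every production for the remaining non-terminals contains a terminal or a non-nullable non-terminal.
Nullable = { 'B' }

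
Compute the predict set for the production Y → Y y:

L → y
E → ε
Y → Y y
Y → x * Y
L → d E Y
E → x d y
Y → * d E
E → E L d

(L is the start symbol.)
{ '*', 'x' }

PREDICT(Y → Y y) = (FIRST(RHS) \ {ε}) ∪ (FOLLOW(Y) if ε ∈ FIRST(RHS), i.e. RHS ⇒* ε)
FIRST(Y) = { '*', 'x' }
FIRST(Y y) = { '*', 'x' }
ε ∉ FIRST(Y y), so FOLLOW(Y) is not added.
PREDICT(Y → Y y) = { '*', 'x' }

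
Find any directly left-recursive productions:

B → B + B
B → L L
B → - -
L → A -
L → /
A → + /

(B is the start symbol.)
Direct left recursion occurs when N → N α for some non-terminal N (the right-hand side begins with the left-hand side itself).

B → B + B: LEFT RECURSIVE (starts with B)
B → L L: starts with L
B → - -: starts with '-'
L → A -: starts with A
L → /: starts with '/'
A → + /: starts with '+'

The grammar has direct left recursion on: B.

Answer: Yes, B is left-recursive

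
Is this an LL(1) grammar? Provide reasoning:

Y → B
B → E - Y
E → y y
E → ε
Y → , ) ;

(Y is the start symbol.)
Yes, the grammar is LL(1).

A grammar is LL(1) if for each non-terminal N with multiple productions, the predict sets of those productions are pairwise disjoint, where PREDICT(N → α) = (FIRST(α) \ {ε}) ∪ (FOLLOW(N) if α ⇒* ε).

Relevant sets:
  FIRST(B) = { '-', 'y' }
  FOLLOW(E) = { '-' }

For Y:
  PREDICT(Y → B) = { '-', 'y' }
  PREDICT(Y → ',' ')' ';') = { ',' }
For E:
  PREDICT(E → y y) = { 'y' }
  PREDICT(E → ε) = { '-' }
B has a single production, so nothing to check there.

All predict sets are disjoint. The grammar IS LL(1).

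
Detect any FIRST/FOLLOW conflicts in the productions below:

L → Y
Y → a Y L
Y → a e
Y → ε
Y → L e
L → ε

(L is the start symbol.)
A FIRST/FOLLOW conflict occurs when a non-terminal N has a nullable alternative N → β (β ⇒* ε) and another alternative N → α with FIRST(α) ∩ FOLLOW(N) ≠ ∅: on such a lookahead the parser cannot decide between expanding α and letting N vanish via β.

Nullable non-terminals: L, Y.
FIRST sets used below: FIRST(Y) = { 'a', 'e', ε }, FIRST(L) = { 'a', 'e', ε }

L: nullable alternative(s) L → Y, L → ε; FOLLOW(L) = { $, 'a', 'e' }
  L → Y: FIRST \ {ε} = { 'a', 'e' } — overlaps FOLLOW(L) on { 'a', 'e' }: CONFLICT
  L → ε: FIRST \ {ε} = { } — disjoint from FOLLOW(L)

Y: nullable alternative(s) Y → ε; FOLLOW(Y) = { $, 'a', 'e' }
  Y → a Y L: FIRST \ {ε} = { 'a' } — overlaps FOLLOW(Y) on { 'a' }: CONFLICT
  Y → a e: FIRST \ {ε} = { 'a' } — overlaps FOLLOW(Y) on { 'a' }: CONFLICT
  Y → ε: FIRST \ {ε} = { } — this is the only nullable alternative, skip
  Y → L e: FIRST \ {ε} = { 'a', 'e' } — overlaps FOLLOW(Y) on { 'a', 'e' }: CONFLICT

So the grammar has 4 FIRST/FOLLOW conflicts (marked CONFLICT above).

Answer: Yes. L → Y with FOLLOW(L) on { 'a', 'e' }; Y → a Y L with FOLLOW(Y) on { 'a' }; Y → a e with FOLLOW(Y) on { 'a' }; Y → L e with FOLLOW(Y) on { 'a', 'e' }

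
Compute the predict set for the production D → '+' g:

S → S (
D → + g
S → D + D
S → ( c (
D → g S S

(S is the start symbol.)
PREDICT(D → '+' g) = (FIRST(RHS) \ {ε}) ∪ (FOLLOW(D) if ε ∈ FIRST(RHS), i.e. RHS ⇒* ε)
FIRST('+' g) = { '+' }
ε ∉ FIRST('+' g), so FOLLOW(D) is not added.
PREDICT(D → '+' g) = { '+' }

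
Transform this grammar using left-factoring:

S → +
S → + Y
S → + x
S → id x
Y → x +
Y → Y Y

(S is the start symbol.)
Left-factoring transforms A → αβ₁ | αβ₂ into A → αA' and A' → β₁ | β₂
(α is the longest common prefix among the alternatives). Repeat until
no nonterminal has two alternatives with a common prefix.

Round 1: S has alternatives sharing prefix '+'. Introduce S': S → + S'
  Add: S' → ε
  Add: S' → Y
  Add: S' → x

No remaining common prefixes — done.

Resulting grammar:
S → + S'
S' → ε
S' → Y
S' → x
S → id x
Y → x +
Y → Y Y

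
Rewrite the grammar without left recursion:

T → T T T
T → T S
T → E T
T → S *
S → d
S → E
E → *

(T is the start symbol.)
T → E T T'
T → S * T'
T' → T T T'
T' → S T'
T' → ε
S → d
S → E
E → *

T is directly left-recursive. The standard transformation for
  A → A α₁ | ... | A α_m | β₁ | ... | β_n
is
  A  → β₁ A' | ... | β_n A'
  A' → α₁ A' | ... | α_m A' | ε

T → E T becomes T → E T T'
T → S * becomes T → S * T'
T → T T T becomes T' → T T T'
T → T S becomes T' → S T'
Add T' → ε

Productions for other non-terminals are unchanged:
  S → d
  S → E
  E → *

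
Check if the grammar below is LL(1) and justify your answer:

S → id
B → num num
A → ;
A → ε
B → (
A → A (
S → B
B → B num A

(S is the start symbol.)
No. Predict set conflict for B: { 'num' }

A grammar is LL(1) if for each non-terminal N with multiple productions, the predict sets of those productions are pairwise disjoint, where PREDICT(N → α) = (FIRST(α) \ {ε}) ∪ (FOLLOW(N) if α ⇒* ε).

Relevant sets:
  FIRST(B) = { '(', 'num' }
  FIRST(A) = { '(', ';', ε }
  FOLLOW(A) = { $, '(', 'num' }

For S:
  PREDICT(S → id) = { 'id' }
  PREDICT(S → B) = { '(', 'num' }
For B:
  PREDICT(B → num num) = { 'num' }
  PREDICT(B → '(') = { '(' }
  PREDICT(B → B num A) = { '(', 'num' }
For A:
  PREDICT(A → ';') = { ';' }
  PREDICT(A → ε) = { $, '(', 'num' }
  PREDICT(A → A '(') = { '(', ';' }

Conflict found: Predict set conflict for B: { 'num' }
The grammar is NOT LL(1).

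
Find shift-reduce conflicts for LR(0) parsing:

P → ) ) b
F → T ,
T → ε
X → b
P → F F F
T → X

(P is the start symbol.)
Yes — I0: [T → .] vs [P → . ) ) b]; I2: [T → .] vs [X → . b]; I8: [T → .] vs [X → . b]

Augment with P' → P and build the canonical LR(0) collection (I0 = CLOSURE({[P' → . P]}), then GOTO on every symbol after a dot until no new states appear). It has 12 states:
  I0: { [F → . T ,], [P → . ) ) b], [P → . F F F], [P' → . P], [T → . X], [T → .], [X → . b] }  — shift, reduce
  I1: { [P → ) . ) b] }  — shift
  I2: { [F → . T ,], [P → F . F F], [T → . X], [T → .], [X → . b] }  — shift, reduce
  I3: { [P' → P .] }  — accept
  I4: { [F → T . ,] }  — shift
  I5: { [T → X .] }  — reduce
  I6: { [X → b .] }  — reduce
  I7: { [F → T , .] }  — reduce
  I8: { [F → . T ,], [P → F F . F], [T → . X], [T → .], [X → . b] }  — shift, reduce
  I9: { [P → F F F .] }  — reduce
  I10: { [P → ) ) . b] }  — shift
  I11: { [P → ) ) b .] }  — reduce

I0 contains reduce item [T → .] and shift items [P → . ) ) b], [X → . b] — shift-reduce conflict.
I2 contains reduce item [T → .] and shift item [X → . b] — shift-reduce conflict.
I8 contains reduce item [T → .] and shift item [X → . b] — shift-reduce conflict.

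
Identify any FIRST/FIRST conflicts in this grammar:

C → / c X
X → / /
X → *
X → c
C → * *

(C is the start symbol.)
No FIRST/FIRST conflicts.

A FIRST/FIRST conflict occurs when two productions N → α and N → β for the same non-terminal have FIRST(α) ∩ FIRST(β) ≠ ∅ (with ε ∈ FIRST of a nullable right-hand side, so two nullable alternatives also conflict).

Productions for C:
  C → / c X: FIRST = { '/' }
  C → * *: FIRST = { '*' }
Productions for X:
  X → / /: FIRST = { '/' }
  X → *: FIRST = { '*' }
  X → c: FIRST = { 'c' }

All alternatives of each non-terminal have pairwise disjoint FIRST sets.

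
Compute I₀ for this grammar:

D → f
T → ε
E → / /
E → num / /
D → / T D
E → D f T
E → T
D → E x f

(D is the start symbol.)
First, augment the grammar with D' → D
I₀ = CLOSURE({ [D' → . D] }):
  [D' → . D] has the dot before D: add [D → . f], [D → . / T D], [D → . E x f]
  [D → . E x f] has the dot before E: add [E → . / /], [E → . num / /], [E → . D f T], [E → . T]
  [E → . T] has the dot before T: add [T → .]
No further items can be added.

I₀ = { [D → . / T D], [D → . E x f], [D → . f], [D' → . D], [E → . / /], [E → . D f T], [E → . T], [E → . num / /], [T → .] }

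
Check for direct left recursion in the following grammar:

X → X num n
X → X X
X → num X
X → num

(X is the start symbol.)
Yes, X is left-recursive

Direct left recursion occurs when N → N α for some non-terminal N (the right-hand side begins with the left-hand side itself).

X → X num n: LEFT RECURSIVE (starts with X)
X → X X: LEFT RECURSIVE (starts with X)
X → num X: starts with num
X → num: starts with num

The grammar has direct left recursion on: X.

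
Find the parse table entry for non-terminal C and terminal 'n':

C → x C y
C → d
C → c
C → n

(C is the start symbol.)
C → n

To find M[C, 'n'], we find productions for C where 'n' is in the predict set (PREDICT(N → α) = (FIRST(α) \ {ε}) ∪ (FOLLOW(N) if α ⇒* ε)).

C → x C y: PREDICT = { 'x' }
C → d: PREDICT = { 'd' }
C → c: PREDICT = { 'c' }
C → n: PREDICT = { 'n' }
  'n' is in predict set, so this production goes in M[C, 'n']

M[C, 'n'] = C → n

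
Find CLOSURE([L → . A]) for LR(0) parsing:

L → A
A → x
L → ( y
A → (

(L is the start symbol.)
To compute CLOSURE, for each item [A → α.Bβ] where B is a non-terminal, add [B → .γ] for all productions B → γ; repeat for the newly added items until nothing changes.

Start with: [L → . A]
  [L → . A] has the dot before A: add [A → . x], [A → . (]
No further items can be added.

CLOSURE = { [A → . (], [A → . x], [L → . A] }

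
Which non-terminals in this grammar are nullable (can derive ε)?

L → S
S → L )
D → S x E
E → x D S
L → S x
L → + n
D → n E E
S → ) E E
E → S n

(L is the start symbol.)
None

A non-terminal is nullable if it can derive ε (the empty string): either it has an ε-production, or it has a production whose right-hand side consists entirely of nullable non-terminals.

There are no ε-productions, so no non-terminal can derive ε.
No non-terminals are nullable.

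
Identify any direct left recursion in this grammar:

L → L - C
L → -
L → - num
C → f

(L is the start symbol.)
Direct left recursion occurs when N → N α for some non-terminal N (the right-hand side begins with the left-hand side itself).

L → L - C: LEFT RECURSIVE (starts with L)
L → -: starts with '-'
L → - num: starts with '-'
C → f: starts with f

The grammar has direct left recursion on: L.

Answer: Yes, L is left-recursive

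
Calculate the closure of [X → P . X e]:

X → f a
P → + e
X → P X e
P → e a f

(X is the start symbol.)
Start with: [X → P . X e]
  [X → P . X e] has the dot before X: add [X → . f a], [X → . P X e]
  [X → . P X e] has the dot before P: add [P → . + e], [P → . e a f]
No further items can be added.

CLOSURE = { [P → . + e], [P → . e a f], [X → . P X e], [X → . f a], [X → P . X e] }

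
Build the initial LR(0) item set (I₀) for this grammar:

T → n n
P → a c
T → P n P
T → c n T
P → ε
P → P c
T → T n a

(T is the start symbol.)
{ [P → . P c], [P → . a c], [P → .], [T → . P n P], [T → . T n a], [T → . c n T], [T → . n n], [T' → . T] }

First, augment the grammar with T' → T
I₀ = CLOSURE({ [T' → . T] }):
  [T' → . T] has the dot before T: add [T → . n n], [T → . P n P], [T → . c n T], [T → . T n a]
  [T → . P n P] has the dot before P: add [P → . a c], [P → .], [P → . P c]
No further items can be added.

I₀ = { [P → . P c], [P → . a c], [P → .], [T → . P n P], [T → . T n a], [T → . c n T], [T → . n n], [T' → . T] }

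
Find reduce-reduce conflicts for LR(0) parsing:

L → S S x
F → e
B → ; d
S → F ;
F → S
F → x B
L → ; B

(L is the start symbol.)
No reduce-reduce conflicts

Augment with L' → L and build the canonical LR(0) collection (I0 = CLOSURE({[L' → . L]}), then GOTO on every symbol after a dot until no new states appear). It has 14 states:
  I0: { [F → . S], [F → . e], [F → . x B], [L → . ; B], [L → . S S x], [L' → . L], [S → . F ;] }  — shift
  I1: { [B → . ; d], [L → ; . B] }  — shift
  I2: { [S → F . ;] }  — shift
  I3: { [L' → L .] }  — accept
  I4: { [F → . S], [F → . e], [F → . x B], [F → S .], [L → S . S x], [S → . F ;] }  — shift, reduce
  I5: { [F → e .] }  — reduce
  I6: { [B → . ; d], [F → x . B] }  — shift
  I7: { [B → ; . d] }  — shift
  I8: { [F → x B .] }  — reduce
  I9: { [B → ; d .] }  — reduce
  I10: { [F → S .], [L → S S . x] }  — shift, reduce
  I11: { [L → S S x .] }  — reduce
  I12: { [S → F ; .] }  — reduce
  I13: { [L → ; B .] }  — reduce

No state contains more than one complete item.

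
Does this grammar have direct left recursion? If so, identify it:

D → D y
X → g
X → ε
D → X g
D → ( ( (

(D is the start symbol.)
Yes, D is left-recursive

Direct left recursion occurs when N → N α for some non-terminal N (the right-hand side begins with the left-hand side itself).

D → D y: LEFT RECURSIVE (starts with D)
X → g: starts with g
X → ε: starts with ε
D → X g: starts with X
D → ( ( (: starts with '('

The grammar has direct left recursion on: D.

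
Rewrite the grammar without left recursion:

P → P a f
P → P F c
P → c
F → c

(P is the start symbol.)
P → c P'
P' → a f P'
P' → F c P'
P' → ε
F → c

P is directly left-recursive. The standard transformation for
  A → A α₁ | ... | A α_m | β₁ | ... | β_n
is
  A  → β₁ A' | ... | β_n A'
  A' → α₁ A' | ... | α_m A' | ε

P → c becomes P → c P'
P → P a f becomes P' → a f P'
P → P F c becomes P' → F c P'
Add P' → ε

Productions for other non-terminals are unchanged:
  F → c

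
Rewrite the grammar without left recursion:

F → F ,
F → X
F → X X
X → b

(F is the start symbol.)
F → X F'
F → X X F'
F' → , F'
F' → ε
X → b

F is directly left-recursive. The standard transformation for
  A → A α₁ | ... | A α_m | β₁ | ... | β_n
is
  A  → β₁ A' | ... | β_n A'
  A' → α₁ A' | ... | α_m A' | ε

F → X becomes F → X F'
F → X X becomes F → X X F'
F → F , becomes F' → , F'
Add F' → ε

Productions for other non-terminals are unchanged:
  X → b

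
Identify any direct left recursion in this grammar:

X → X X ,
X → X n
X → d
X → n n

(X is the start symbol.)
Direct left recursion occurs when N → N α for some non-terminal N (the right-hand side begins with the left-hand side itself).

X → X X ,: LEFT RECURSIVE (starts with X)
X → X n: LEFT RECURSIVE (starts with X)
X → d: starts with d
X → n n: starts with n

The grammar has direct left recursion on: X.

Answer: Yes, X is left-recursive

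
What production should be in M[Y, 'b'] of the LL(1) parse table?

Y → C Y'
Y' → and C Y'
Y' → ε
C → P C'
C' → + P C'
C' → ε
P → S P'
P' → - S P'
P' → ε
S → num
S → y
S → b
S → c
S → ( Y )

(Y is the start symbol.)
Y → C Y'

To find M[Y, 'b'], we find productions for Y where 'b' is in the predict set (PREDICT(N → α) = (FIRST(α) \ {ε}) ∪ (FOLLOW(N) if α ⇒* ε)).

Relevant sets:
  FIRST(C) = { '(', 'b', 'c', 'num', 'y' }

Y → C Y': PREDICT = { '(', 'b', 'c', 'num', 'y' }
  'b' is in predict set, so this production goes in M[Y, 'b']

M[Y, 'b'] = Y → C Y'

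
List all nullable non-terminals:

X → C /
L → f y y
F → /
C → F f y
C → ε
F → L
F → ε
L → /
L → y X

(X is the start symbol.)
ε-productions: C → ε, F → ε
So C, F are immediately nullable.
No further non-terminal can be added: every production for the remaining non-terminals contains a terminal or a non-nullable non-terminal.
Nullable = { 'C', 'F' }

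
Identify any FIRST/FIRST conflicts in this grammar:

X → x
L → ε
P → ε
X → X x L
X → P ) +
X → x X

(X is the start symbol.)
A FIRST/FIRST conflict occurs when two productions N → α and N → β for the same non-terminal have FIRST(α) ∩ FIRST(β) ≠ ∅ (with ε ∈ FIRST of a nullable right-hand side, so two nullable alternatives also conflict).

FIRST sets of the non-terminals at (or reachable through a nullable prefix from) the front of some alternative:
  FIRST(X) = { ')', 'x' }
  FIRST(P) = { ε }

Productions for X:
  X → x: FIRST = { 'x' }
  X → X x L: FIRST = { ')', 'x' }
  X → P ) +: FIRST = { ')' }
  X → x X: FIRST = { 'x' }
L, P have only one production, so no FIRST/FIRST conflict is possible there.

Conflict for X: X → x and X → X x L
  Overlap: { 'x' }
Conflict for X: X → x and X → x X
  Overlap: { 'x' }
Conflict for X: X → X x L and X → P ) +
  Overlap: { ')' }
Conflict for X: X → X x L and X → x X
  Overlap: { 'x' }

Answer: Yes. X → x / X → X x L on { 'x' }; X → x / X → x X on { 'x' }; X → X x L / X → P ')' '+' on { ')' }; X → X x L / X → x X on { 'x' }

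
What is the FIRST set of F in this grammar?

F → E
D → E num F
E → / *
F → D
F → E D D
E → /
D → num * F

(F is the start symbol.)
To compute FIRST(F), examine every production with F on the left-hand side, reading each right-hand side left to right until a non-nullable symbol is reached.

FIRST sets of the other non-terminals involved (by the same procedure, iterated to a fixed point):
  FIRST(E) = { '/' }
  FIRST(D) = { '/', 'num' }

From F → E:
  - E is a non-terminal: add FIRST(E) \ {ε} = { '/' }
    E is not nullable, so stop
From F → D:
  - D is a non-terminal: add FIRST(D) \ {ε} = { '/', 'num' }
    D is not nullable, so stop
From F → E D D:
  - E is a non-terminal: add FIRST(E) \ {ε} = { '/' }
    E is not nullable, so stop

Collecting: FIRST(F) = { '/', 'num' }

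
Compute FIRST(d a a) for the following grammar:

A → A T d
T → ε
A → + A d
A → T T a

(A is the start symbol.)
To compute FIRST(d a a), process the symbols left to right:
Symbol d is a terminal. Add 'd' and stop.
FIRST(d a a) = { 'd' }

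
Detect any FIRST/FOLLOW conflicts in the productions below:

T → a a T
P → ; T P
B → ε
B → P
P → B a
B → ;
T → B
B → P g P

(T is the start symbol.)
Yes. T → a a T with FOLLOW(T) on { 'a' }; B → P with FOLLOW(B) on { ';', 'a' }; B → ';' with FOLLOW(B) on { ';' }; B → P g P with FOLLOW(B) on { ';', 'a' }

A FIRST/FOLLOW conflict occurs when a non-terminal N has a nullable alternative N → β (β ⇒* ε) and another alternative N → α with FIRST(α) ∩ FOLLOW(N) ≠ ∅: on such a lookahead the parser cannot decide between expanding α and letting N vanish via β.

Nullable non-terminals: B, T.
FIRST sets used below: FIRST(P) = { ';', 'a' }, FIRST(B) = { ';', 'a', ε }

B: nullable alternative(s) B → ε; FOLLOW(B) = { $, ';', 'a' }
  B → ε: FIRST \ {ε} = { } — this is the only nullable alternative, skip
  B → P: FIRST \ {ε} = { ';', 'a' } — overlaps FOLLOW(B) on { ';', 'a' }: CONFLICT
  B → ;: FIRST \ {ε} = { ';' } — overlaps FOLLOW(B) on { ';' }: CONFLICT
  B → P g P: FIRST \ {ε} = { ';', 'a' } — overlaps FOLLOW(B) on { ';', 'a' }: CONFLICT

T: nullable alternative(s) T → B; FOLLOW(T) = { $, ';', 'a' }
  T → a a T: FIRST \ {ε} = { 'a' } — overlaps FOLLOW(T) on { 'a' }: CONFLICT
  T → B: FIRST \ {ε} = { ';', 'a' } — this is the only nullable alternative, skip

P has no nullable alternative, so no FIRST/FOLLOW check is needed there.

So the grammar has 4 FIRST/FOLLOW conflicts (marked CONFLICT above).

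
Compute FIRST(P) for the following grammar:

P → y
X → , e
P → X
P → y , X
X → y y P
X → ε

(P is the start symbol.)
{ ',', 'y', ε }

To compute FIRST(P), examine every production with P on the left-hand side, reading each right-hand side left to right until a non-nullable symbol is reached.

FIRST sets of the other non-terminals involved (by the same procedure, iterated to a fixed point):
  FIRST(X) = { ',', 'y', ε }

From P → y:
  - y is a terminal: add 'y' and stop
From P → X:
  - X is a non-terminal: add FIRST(X) \ {ε} = { ',', 'y' }
    X is nullable and nothing follows, so the whole right-hand side can vanish: ε ∈ FIRST(P)
From P → y , X:
  - y is a terminal: add 'y' and stop

Collecting: FIRST(P) = { ',', 'y', ε }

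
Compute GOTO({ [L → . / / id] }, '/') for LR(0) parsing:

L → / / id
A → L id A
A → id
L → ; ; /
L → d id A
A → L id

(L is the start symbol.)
{ [L → / . / id] }

GOTO(I, '/') = CLOSURE({ [A → αX.β] : [A → α.Xβ] ∈ I, X = '/' })

Items with dot before '/', with the dot advanced:
  [L → . / / id] → [L → / . / id]
Closure adds nothing (no advanced item has the dot before a non-terminal).

GOTO = { [L → / . / id] }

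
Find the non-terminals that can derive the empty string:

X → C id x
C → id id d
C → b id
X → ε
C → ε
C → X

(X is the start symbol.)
{ 'C', 'X' }

ε-productions: X → ε, C → ε
So X, C are immediately nullable.
Every non-terminal is now nullable.
Nullable = { 'C', 'X' }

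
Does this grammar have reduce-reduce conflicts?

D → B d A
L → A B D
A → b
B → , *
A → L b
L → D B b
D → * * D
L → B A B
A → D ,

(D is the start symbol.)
Augment with D' → D and build the canonical LR(0) collection (I0 = CLOSURE({[D' → . D]}), then GOTO on every symbol after a dot until no new states appear). It has 22 states:
  I0: { [B → . , *], [D → . * * D], [D → . B d A], [D' → . D] }  — shift
  I1: { [D → * . * D] }  — shift
  I2: { [B → , . *] }  — shift
  I3: { [D → B . d A] }  — shift
  I4: { [D' → D .] }  — accept
  I5: { [A → . D ,], [A → . L b], [A → . b], [B → . , *], [D → . * * D], [D → . B d A], [D → B d . A], [L → . A B D], [L → . B A B], [L → . D B b] }  — shift
  I6: { [B → . , *], [D → B d A .], [L → A . B D] }  — shift, reduce
  I7: { [A → . D ,], [A → . L b], [A → . b], [B → . , *], [D → . * * D], [D → . B d A], [D → B . d A], [L → . A B D], [L → . B A B], [L → . D B b], [L → B . A B] }  — shift
  I8: { [A → D . ,], [B → . , *], [L → D . B b] }  — shift
  I9: { [A → L . b] }  — shift
  I10: { [A → b .] }  — reduce
  I11: { [A → L b .] }  — reduce
  I12: { [A → D , .], [B → , . *] }  — shift, reduce
  I13: { [L → D B . b] }  — shift
  I14: { [L → D B b .] }  — reduce
  I15: { [B → , * .] }  — reduce
  I16: { [B → . , *], [L → A . B D], [L → B A . B] }  — shift
  I17: { [B → . , *], [D → . * * D], [D → . B d A], [L → A B . D], [L → B A B .] }  — shift, reduce
  I18: { [L → A B D .] }  — reduce
  I19: { [B → . , *], [D → . * * D], [D → . B d A], [L → A B . D] }  — shift
  I20: { [B → . , *], [D → * * . D], [D → . * * D], [D → . B d A] }  — shift
  I21: { [D → * * D .] }  — reduce

No state contains more than one complete item.

Answer: No reduce-reduce conflicts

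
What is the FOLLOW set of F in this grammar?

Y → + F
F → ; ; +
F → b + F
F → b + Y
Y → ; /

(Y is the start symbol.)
{ $ }

To compute FOLLOW(F), find every occurrence of F on a right-hand side N → α F β: add FIRST(β) \ {ε}, and if β is empty or nullable also add FOLLOW(N). Iterate to a fixed point.

In Y → + F: F is at the end, add FOLLOW(Y)
In F → b + F: F is at the end; this adds FOLLOW(F) to itself — nothing new

The FOLLOW sets referred to above (computed the same way, to a fixed point):
  FOLLOW(Y) = { $ }

Taking the union: FOLLOW(F) = { $ }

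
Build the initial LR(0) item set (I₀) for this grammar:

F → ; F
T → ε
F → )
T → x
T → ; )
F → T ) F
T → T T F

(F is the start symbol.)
First, augment the grammar with F' → F
I₀ = CLOSURE({ [F' → . F] }):
  [F' → . F] has the dot before F: add [F → . ; F], [F → . )], [F → . T ) F]
  [F → . T ) F] has the dot before T: add [T → .], [T → . x], [T → . ; )], [T → . T T F]
No further items can be added.

I₀ = { [F → . )], [F → . ; F], [F → . T ) F], [F' → . F], [T → . ; )], [T → . T T F], [T → . x], [T → .] }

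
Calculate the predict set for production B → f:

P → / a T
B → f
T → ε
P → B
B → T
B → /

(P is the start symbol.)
{ 'f' }

PREDICT(B → f) = (FIRST(RHS) \ {ε}) ∪ (FOLLOW(B) if ε ∈ FIRST(RHS), i.e. RHS ⇒* ε)
FIRST(f) = { 'f' }
ε ∉ FIRST(f), so FOLLOW(B) is not added.
PREDICT(B → f) = { 'f' }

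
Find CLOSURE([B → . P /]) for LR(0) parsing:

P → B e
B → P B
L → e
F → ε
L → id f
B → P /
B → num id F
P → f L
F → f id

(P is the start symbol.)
{ [B → . P /], [B → . P B], [B → . num id F], [P → . B e], [P → . f L] }

To compute CLOSURE, for each item [A → α.Bβ] where B is a non-terminal, add [B → .γ] for all productions B → γ; repeat for the newly added items until nothing changes.

Start with: [B → . P /]
  [B → . P /] has the dot before P: add [P → . B e], [P → . f L]
  [P → . B e] has the dot before B: add [B → . P B], [B → . num id F]
No further items can be added.

CLOSURE = { [B → . P /], [B → . P B], [B → . num id F], [P → . B e], [P → . f L] }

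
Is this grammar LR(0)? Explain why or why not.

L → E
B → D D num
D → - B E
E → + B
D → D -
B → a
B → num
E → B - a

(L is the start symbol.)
No. Shift-reduce conflict between [D → D - .] and [B → . a]

A grammar is LR(0) if no state in the canonical LR(0) collection has:
  - both a shift item (dot before a terminal) and a complete item (shift-reduce conflict), or
  - two or more complete items (reduce-reduce conflict; the accept item [L' → L .] counts as a complete item here).

Augment with L' → L and build the canonical LR(0) collection (I0 = CLOSURE({[L' → . L]}), then GOTO on every symbol after a dot until no new states appear). It has 18 states:
  I0: { [B → . D D num], [B → . a], [B → . num], [D → . - B E], [D → . D -], [E → . + B], [E → . B - a], [L → . E], [L' → . L] }  — shift
  I1: { [B → . D D num], [B → . a], [B → . num], [D → . - B E], [D → . D -], [E → + . B] }  — shift
  I2: { [B → . D D num], [B → . a], [B → . num], [D → - . B E], [D → . - B E], [D → . D -] }  — shift
  I3: { [E → B . - a] }  — shift
  I4: { [B → D . D num], [D → . - B E], [D → . D -], [D → D . -] }  — shift
  I5: { [L → E .] }  — reduce
  I6: { [L' → L .] }  — accept
  I7: { [B → a .] }  — reduce
  I8: { [B → num .] }  — reduce
  I9: { [B → . D D num], [B → . a], [B → . num], [D → - . B E], [D → . - B E], [D → . D -], [D → D - .] }  — shift, reduce
  I10: { [B → D D . num], [D → D . -] }  — shift
  I11: { [D → D - .] }  — reduce
  I12: { [B → D D num .] }  — reduce
  I13: { [B → . D D num], [B → . a], [B → . num], [D → - B . E], [D → . - B E], [D → . D -], [E → . + B], [E → . B - a] }  — shift
  I14: { [D → - B E .] }  — reduce
  I15: { [E → B - . a] }  — shift
  I16: { [E → B - a .] }  — reduce
  I17: { [E → + B .] }  — reduce

Conflict in state I9:
  Shift-reduce conflict between [D → D - .] and [B → . a]
So the grammar is NOT LR(0).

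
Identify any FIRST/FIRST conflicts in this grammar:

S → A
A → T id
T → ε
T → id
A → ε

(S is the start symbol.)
No FIRST/FIRST conflicts.

FIRST sets of the non-terminals at (or reachable through a nullable prefix from) the front of some alternative:
  FIRST(T) = { 'id', ε }

Productions for A:
  A → T id: FIRST = { 'id' }
  A → ε: FIRST = { ε }
Productions for T:
  T → ε: FIRST = { ε }
  T → id: FIRST = { 'id' }
S has only one production, so no FIRST/FIRST conflict is possible there.

All alternatives of each non-terminal have pairwise disjoint FIRST sets.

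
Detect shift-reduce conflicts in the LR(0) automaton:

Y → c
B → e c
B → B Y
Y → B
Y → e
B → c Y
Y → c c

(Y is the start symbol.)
Yes — I1: [Y → B .] vs [B → . c Y]; I3: [Y → c .] vs [B → . c Y]; I4: [Y → e .] vs [B → e . c]; I7: [Y → c .] vs [B → . c Y]

A shift-reduce conflict occurs when an LR(0) state has both:
  - a complete (reduce) item [A → α .] (dot at the end), and
  - a shift item [B → β . c γ] (dot before a terminal).

Augment with Y' → Y and build the canonical LR(0) collection (I0 = CLOSURE({[Y' → . Y]}), then GOTO on every symbol after a dot until no new states appear). It has 9 states:
  I0: { [B → . B Y], [B → . c Y], [B → . e c], [Y → . B], [Y → . c c], [Y → . c], [Y → . e], [Y' → . Y] }  — shift
  I1: { [B → . B Y], [B → . c Y], [B → . e c], [B → B . Y], [Y → . B], [Y → . c c], [Y → . c], [Y → . e], [Y → B .] }  — shift, reduce
  I2: { [Y' → Y .] }  — accept
  I3: { [B → . B Y], [B → . c Y], [B → . e c], [B → c . Y], [Y → . B], [Y → . c c], [Y → . c], [Y → . e], [Y → c . c], [Y → c .] }  — shift, reduce
  I4: { [B → e . c], [Y → e .] }  — shift, reduce
  I5: { [B → e c .] }  — reduce
  I6: { [B → c Y .] }  — reduce
  I7: { [B → . B Y], [B → . c Y], [B → . e c], [B → c . Y], [Y → . B], [Y → . c c], [Y → . c], [Y → . e], [Y → c . c], [Y → c .], [Y → c c .] }  — shift, 2 reduces
  I8: { [B → B Y .] }  — reduce

I1 contains reduce item [Y → B .] and shift items [B → . c Y], [B → . e c], [Y → . c], [Y → . c c], [Y → . e] — shift-reduce conflict.
I3 contains reduce item [Y → c .] and shift items [B → . c Y], [B → . e c], [Y → . c], [Y → . c c], [Y → c . c], [Y → . e] — shift-reduce conflict.
I4 contains reduce item [Y → e .] and shift item [B → e . c] — shift-reduce conflict.
I7 contains reduce items [Y → c .], [Y → c c .] and shift items [B → . c Y], [B → . e c], [Y → . c], [Y → . c c], [Y → c . c], [Y → . e] — shift-reduce conflict.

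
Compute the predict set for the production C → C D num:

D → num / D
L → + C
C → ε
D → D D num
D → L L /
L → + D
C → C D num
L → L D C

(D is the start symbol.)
{ '+', 'num' }

PREDICT(C → C D num) = (FIRST(RHS) \ {ε}) ∪ (FOLLOW(C) if ε ∈ FIRST(RHS), i.e. RHS ⇒* ε)
FIRST(C) = { '+', 'num', ε }
FIRST(D) = { '+', 'num' }
FIRST(C D num) = { '+', 'num' }
ε ∉ FIRST(C D num), so FOLLOW(C) is not added.
PREDICT(C → C D num) = { '+', 'num' }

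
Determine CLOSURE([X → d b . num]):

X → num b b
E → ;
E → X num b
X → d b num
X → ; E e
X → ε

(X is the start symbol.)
{ [X → d b . num] }

Start with: [X → d b . num]
The dot precedes the terminal num, so nothing is added.

CLOSURE = { [X → d b . num] }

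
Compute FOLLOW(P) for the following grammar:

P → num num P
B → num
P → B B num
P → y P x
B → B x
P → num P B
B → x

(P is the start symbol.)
To compute FOLLOW(P), find every occurrence of P on a right-hand side N → α P β: add FIRST(β) \ {ε}, and if β is empty or nullable also add FOLLOW(N). Iterate to a fixed point.

P is the start symbol, so $ ∈ FOLLOW(P).
In P → num num P: P is at the end; this adds FOLLOW(P) to itself — nothing new
In P → y P x: P is followed by x, add FIRST(x) \ {ε} = { 'x' }
In P → num P B: P is followed by B, add FIRST(B) \ {ε} = { 'num', 'x' }

Taking the union: FOLLOW(P) = { $, 'num', 'x' }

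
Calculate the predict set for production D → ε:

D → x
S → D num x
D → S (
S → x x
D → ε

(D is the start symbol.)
{ $, 'num' }

PREDICT(D → ε) = (FIRST(RHS) \ {ε}) ∪ (FOLLOW(D) if ε ∈ FIRST(RHS), i.e. RHS ⇒* ε)
The right-hand side is ε (FIRST(ε) = { ε }), so the predict set is FOLLOW(D) = { $, 'num' }
PREDICT(D → ε) = { $, 'num' }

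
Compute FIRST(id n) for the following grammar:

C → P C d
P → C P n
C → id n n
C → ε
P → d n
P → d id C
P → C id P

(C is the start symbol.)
{ 'id' }

To compute FIRST(id n), process the symbols left to right:
Symbol id is a terminal. Add 'id' and stop.
FIRST(id n) = { 'id' }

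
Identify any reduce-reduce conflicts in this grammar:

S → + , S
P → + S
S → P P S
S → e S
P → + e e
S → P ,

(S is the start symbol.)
Augment with S' → S and build the canonical LR(0) collection (I0 = CLOSURE({[S' → . S]}), then GOTO on every symbol after a dot until no new states appear). It has 15 states:
  I0: { [P → . + S], [P → . + e e], [S → . + , S], [S → . P ,], [S → . P P S], [S → . e S], [S' → . S] }  — shift
  I1: { [P → + . S], [P → + . e e], [P → . + S], [P → . + e e], [S → + . , S], [S → . + , S], [S → . P ,], [S → . P P S], [S → . e S] }  — shift
  I2: { [P → . + S], [P → . + e e], [S → P . ,], [S → P . P S] }  — shift
  I3: { [S' → S .] }  — accept
  I4: { [P → . + S], [P → . + e e], [S → . + , S], [S → . P ,], [S → . P P S], [S → . e S], [S → e . S] }  — shift
  I5: { [S → e S .] }  — reduce
  I6: { [P → + . S], [P → + . e e], [P → . + S], [P → . + e e], [S → . + , S], [S → . P ,], [S → . P P S], [S → . e S] }  — shift
  I7: { [S → P , .] }  — reduce
  I8: { [P → . + S], [P → . + e e], [S → . + , S], [S → . P ,], [S → . P P S], [S → . e S], [S → P P . S] }  — shift
  I9: { [S → P P S .] }  — reduce
  I10: { [P → + S .] }  — reduce
  I11: { [P → + e . e], [P → . + S], [P → . + e e], [S → . + , S], [S → . P ,], [S → . P P S], [S → . e S], [S → e . S] }  — shift
  I12: { [P → + e e .], [P → . + S], [P → . + e e], [S → . + , S], [S → . P ,], [S → . P P S], [S → . e S], [S → e . S] }  — shift, reduce
  I13: { [P → . + S], [P → . + e e], [S → + , . S], [S → . + , S], [S → . P ,], [S → . P P S], [S → . e S] }  — shift
  I14: { [S → + , S .] }  — reduce

No state contains more than one complete item.

Answer: No reduce-reduce conflicts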